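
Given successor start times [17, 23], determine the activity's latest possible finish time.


LF = min of all successor start times
Successors start at: [17, 23]
LF = min(17, 23)
= 17


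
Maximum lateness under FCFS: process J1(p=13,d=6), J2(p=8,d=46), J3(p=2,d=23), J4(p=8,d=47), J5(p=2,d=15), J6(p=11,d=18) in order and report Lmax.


Lateness per job (L = C - d):
  J1: C=13, d=6, L=7
  J2: C=21, d=46, L=-25
  J3: C=23, d=23, L=0
  J4: C=31, d=47, L=-16
  J5: C=33, d=15, L=18
  J6: C=44, d=18, L=26
Lmax = max(7, -25, 0, -16, 18, 26)
= 26


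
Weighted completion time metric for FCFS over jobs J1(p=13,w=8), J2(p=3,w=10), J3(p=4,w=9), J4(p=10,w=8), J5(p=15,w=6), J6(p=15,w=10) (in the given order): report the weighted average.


Completion times:
  J1: C=13, w×C=8×13=104
  J2: C=16, w×C=10×16=160
  J3: C=20, w×C=9×20=180
  J4: C=30, w×C=8×30=240
  J5: C=45, w×C=6×45=270
  J6: C=60, w×C=10×60=600
Sum w×C = 1554
Sum w = 51
Weighted avg = 1554/51
= 30.47


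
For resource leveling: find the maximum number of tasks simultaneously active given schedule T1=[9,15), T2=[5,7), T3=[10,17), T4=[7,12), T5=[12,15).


Check each time point for overlaps:
  t=10: 3 tasks active (T1, T3, T4)
Max concurrent = 3


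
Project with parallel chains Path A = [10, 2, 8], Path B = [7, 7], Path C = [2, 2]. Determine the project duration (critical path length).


Path A: 10 + 2 + 8 = 20
Path B: 7 + 7 = 14
Path C: 2 + 2 = 4
Critical path = longest = max(20, 14, 4)
= 20 (Path A)


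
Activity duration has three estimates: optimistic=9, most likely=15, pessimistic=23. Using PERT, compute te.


te = (o + 4m + p) / 6
= (9 + 4×15 + 23) / 6
= (9 + 60 + 23) / 6
= 92 / 6
= 15.33


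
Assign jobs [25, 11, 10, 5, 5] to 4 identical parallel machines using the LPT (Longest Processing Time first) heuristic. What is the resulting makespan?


Jobs (LPT sorted): [25, 11, 10, 5, 5]
Machines: 4
  J=25 → Machine 1 (load: 0+25=25)
  J=11 → Machine 2 (load: 0+11=11)
  J=10 → Machine 3 (load: 0+10=10)
  J=5 → Machine 4 (load: 0+5=5)
  J=5 → Machine 4 (load: 5+5=10)
Machine loads: [25, 11, 10, 10]
Makespan = max = 25 time units


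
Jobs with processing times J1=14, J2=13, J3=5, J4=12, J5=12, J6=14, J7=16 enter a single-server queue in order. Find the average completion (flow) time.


Completion times:
  J1: completes at 14
  J2: completes at 27
  J3: completes at 32
  J4: completes at 44
  J5: completes at 56
  J6: completes at 70
  J7: completes at 86
Sum = 329
Average = 329/7
= 47.00


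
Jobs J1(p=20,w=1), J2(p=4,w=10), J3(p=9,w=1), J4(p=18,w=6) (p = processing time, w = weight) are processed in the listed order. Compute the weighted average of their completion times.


Completion times:
  J1: C=20, w×C=1×20=20
  J2: C=24, w×C=10×24=240
  J3: C=33, w×C=1×33=33
  J4: C=51, w×C=6×51=306
Sum w×C = 599
Sum w = 18
Weighted avg = 599/18
= 33.28


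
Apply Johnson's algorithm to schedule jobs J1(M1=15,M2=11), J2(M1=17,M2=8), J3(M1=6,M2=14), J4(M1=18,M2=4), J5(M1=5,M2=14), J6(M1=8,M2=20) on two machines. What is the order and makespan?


Johnson's rule:
Group 1 (M1≤M2, sort by M1): ['J5', 'J3', 'J6']
Group 2 (M1>M2, sort desc M2): ['J1', 'J2', 'J4']
Sequence: J5 → J3 → J6 → J1 → J2 → J4
Makespan calculation:
  J5: M1 done=5, M2 done=19
  J3: M1 done=11, M2 done=33
  J6: M1 done=19, M2 done=53
  J1: M1 done=34, M2 done=64
  J2: M1 done=51, M2 done=72
  J4: M1 done=69, M2 done=76
= Sequence: J5 → J3 → J6 → J1 → J2 → J4, Makespan: 76


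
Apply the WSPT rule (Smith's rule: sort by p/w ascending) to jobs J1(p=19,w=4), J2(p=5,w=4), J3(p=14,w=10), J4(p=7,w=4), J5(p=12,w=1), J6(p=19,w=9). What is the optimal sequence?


WSPT (Smith's rule): sort by p/w ascending
  J2: p/w = 5/4 = 1.250
  J3: p/w = 14/10 = 1.400
  J4: p/w = 7/4 = 1.750
  J6: p/w = 19/9 = 2.111
  J1: p/w = 19/4 = 4.750
  J5: p/w = 12/1 = 12.000
Order: J2 → J3 → J4 → J6 → J1 → J5


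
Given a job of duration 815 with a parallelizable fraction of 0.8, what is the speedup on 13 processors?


Amdahl's law: T_p = T × ((1-p) + p/N)
= 815 × ((1-0.8) + 0.8/13)
= 815 × (0.20 + 0.0615)
= 815 × 0.2615
= 213.15
Speedup = 815/213.15
= 3.82×


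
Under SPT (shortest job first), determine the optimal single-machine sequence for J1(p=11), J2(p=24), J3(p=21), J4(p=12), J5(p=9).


SPT: sort by shortest processing time
  J5: p=9
  J1: p=11
  J4: p=12
  J3: p=21
  J2: p=24
Order: J5 → J1 → J4 → J3 → J2


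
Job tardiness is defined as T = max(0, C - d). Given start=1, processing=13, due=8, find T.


Completion = start + processing = 1 + 13 = 14
Tardiness = max(0, C - d) = max(0, 14 - 8)
= max(0, 6)
= 6


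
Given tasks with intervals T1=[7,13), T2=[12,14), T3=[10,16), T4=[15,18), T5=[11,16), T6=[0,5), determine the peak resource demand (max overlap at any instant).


Check each time point for overlaps:
  t=12: 4 tasks active (T1, T2, T3, T5)
Max concurrent = 4


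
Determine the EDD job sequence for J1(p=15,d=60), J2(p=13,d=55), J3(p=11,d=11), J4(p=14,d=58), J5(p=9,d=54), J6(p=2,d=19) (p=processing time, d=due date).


EDD: sort by earliest due date
  J3: d=11, p=11
  J6: d=19, p=2
  J5: d=54, p=9
  J2: d=55, p=13
  J4: d=58, p=14
  J1: d=60, p=15
Order: J3 → J6 → J5 → J2 → J4 → J1


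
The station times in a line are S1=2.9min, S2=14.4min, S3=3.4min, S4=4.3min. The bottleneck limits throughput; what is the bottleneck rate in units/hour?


Bottleneck = longest station time
Station times: [2.9, 14.4, 3.4, 4.3]
Max = 14.4 min
Rate = 60 / 14.4
= 4.17 units/hour (bottleneck: 14.4min)


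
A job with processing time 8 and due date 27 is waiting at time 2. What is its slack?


Slack = due - current_time - processing
= 27 - 2 - 8
= 17


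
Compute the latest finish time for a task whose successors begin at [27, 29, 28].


LF = min of all successor start times
Successors start at: [27, 29, 28]
LF = min(27, 29, 28)
= 27


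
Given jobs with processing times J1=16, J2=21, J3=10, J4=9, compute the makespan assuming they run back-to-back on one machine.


Sequential makespan: sum all processing times
= 16 + 21 + 10 + 9
= 56 time units


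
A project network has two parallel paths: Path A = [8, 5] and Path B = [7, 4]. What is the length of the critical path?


Path A: 8 + 5 = 13
Path B: 7 + 4 = 11
Critical path = longest = max(13, 11)
= 13 (Path A)


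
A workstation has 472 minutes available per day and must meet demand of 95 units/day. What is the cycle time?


Cycle time = available time / demand
= 472 / 95
= 4.97 min/unit


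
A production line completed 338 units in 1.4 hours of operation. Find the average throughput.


Throughput = units / time
= 338 / 1.4
= 241.4 units/hour


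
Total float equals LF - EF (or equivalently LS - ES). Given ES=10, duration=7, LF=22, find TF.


EF = ES + duration = 10 + 7 = 17
LS = LF - duration = 22 - 7 = 15
Total Float = LF - EF = 22 - 17
(or LS - ES = 15 - 10)
= 5


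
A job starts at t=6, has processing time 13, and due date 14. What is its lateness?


Completion = 6 + 13 = 19
Lateness = C - d = 19 - 14
= 5


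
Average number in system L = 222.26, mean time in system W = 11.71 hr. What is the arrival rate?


Little's law: L = λW → λ = L / W
= 222.26 / 11.71
= 18.98 per hour


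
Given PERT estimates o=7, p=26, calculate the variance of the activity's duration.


σ² = ((p - o) / 6)² = (p - o)² / 36
= (26 - 7)² / 36
= 19² / 36
= 361 / 36
= 10.0278


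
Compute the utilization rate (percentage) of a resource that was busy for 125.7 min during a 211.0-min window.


Utilization = busy / total × 100
= 125.7 / 211.0 × 100
= 59.6%


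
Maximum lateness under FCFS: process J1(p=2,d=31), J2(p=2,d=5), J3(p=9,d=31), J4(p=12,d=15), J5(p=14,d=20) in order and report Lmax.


Lateness per job (L = C - d):
  J1: C=2, d=31, L=-29
  J2: C=4, d=5, L=-1
  J3: C=13, d=31, L=-18
  J4: C=25, d=15, L=10
  J5: C=39, d=20, L=19
Lmax = max(-29, -1, -18, 10, 19)
= 19


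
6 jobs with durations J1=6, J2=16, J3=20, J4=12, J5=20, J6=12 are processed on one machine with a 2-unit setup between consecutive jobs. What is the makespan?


Makespan = Σ processing + (n-1) × setup
= (6 + 16 + 20 + 12 + 20 + 12) + (6-1)×2
= 86 + 10
= 96 time units


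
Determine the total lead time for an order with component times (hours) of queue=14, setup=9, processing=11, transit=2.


Lead time = queue + setup + processing + transit
= 14 + 9 + 11 + 2
= 36 hours


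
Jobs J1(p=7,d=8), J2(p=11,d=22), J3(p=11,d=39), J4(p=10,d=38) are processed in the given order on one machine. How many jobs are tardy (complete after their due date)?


Completion vs due date:
  J1: C=7, d=8 → on time
  J2: C=18, d=22 → on time
  J3: C=29, d=39 → on time
  J4: C=39, d=38 → TARDY
Tardy jobs: J4
Count = 1


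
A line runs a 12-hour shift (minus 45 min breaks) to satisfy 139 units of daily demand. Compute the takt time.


Available = 12×60 - 45 = 675 min
Takt time = 675 / 139
= 4.86 min/unit


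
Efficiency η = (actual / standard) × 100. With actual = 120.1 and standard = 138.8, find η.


Efficiency = (actual / standard) × 100
= (120.1 / 138.8) × 100
= 86.5%


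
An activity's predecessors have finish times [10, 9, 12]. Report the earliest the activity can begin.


ES = max of all predecessor completion times
Predecessors: [10, 9, 12]
ES = max(10, 9, 12)
= 12


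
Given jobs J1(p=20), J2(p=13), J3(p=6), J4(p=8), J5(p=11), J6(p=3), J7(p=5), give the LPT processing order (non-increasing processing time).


LPT: sort by longest processing time first
  J1: p=20
  J2: p=13
  J5: p=11
  J4: p=8
  J3: p=6
  J7: p=5
  J6: p=3
Order: J1 → J2 → J5 → J4 → J3 → J7 → J6


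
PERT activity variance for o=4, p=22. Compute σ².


σ² = ((p - o) / 6)² = (p - o)² / 36
= (22 - 4)² / 36
= 18² / 36
= 324 / 36
= 9.0000


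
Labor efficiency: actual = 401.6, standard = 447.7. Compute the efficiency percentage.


Efficiency = (actual / standard) × 100
= (401.6 / 447.7) × 100
= 89.7%


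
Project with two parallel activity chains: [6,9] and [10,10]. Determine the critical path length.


Path A: 6 + 9 = 15
Path B: 10 + 10 = 20
Critical path = longest = max(15, 20)
= 20 (Path B)


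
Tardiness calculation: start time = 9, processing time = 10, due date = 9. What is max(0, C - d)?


Completion = start + processing = 9 + 10 = 19
Tardiness = max(0, C - d) = max(0, 19 - 9)
= max(0, 10)
= 10


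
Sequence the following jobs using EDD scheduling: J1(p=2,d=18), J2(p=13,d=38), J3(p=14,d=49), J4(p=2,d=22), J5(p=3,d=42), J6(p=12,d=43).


EDD: sort by earliest due date
  J1: d=18, p=2
  J4: d=22, p=2
  J2: d=38, p=13
  J5: d=42, p=3
  J6: d=43, p=12
  J3: d=49, p=14
Order: J1 → J4 → J2 → J5 → J6 → J3


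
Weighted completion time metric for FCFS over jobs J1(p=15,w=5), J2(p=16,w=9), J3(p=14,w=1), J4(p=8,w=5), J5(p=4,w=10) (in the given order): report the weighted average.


Completion times:
  J1: C=15, w×C=5×15=75
  J2: C=31, w×C=9×31=279
  J3: C=45, w×C=1×45=45
  J4: C=53, w×C=5×53=265
  J5: C=57, w×C=10×57=570
Sum w×C = 1234
Sum w = 30
Weighted avg = 1234/30
= 41.13


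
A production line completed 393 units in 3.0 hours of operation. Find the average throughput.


Throughput = units / time
= 393 / 3.0
= 131.0 units/hour


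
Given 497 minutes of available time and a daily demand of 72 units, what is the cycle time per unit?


Cycle time = available time / demand
= 497 / 72
= 6.90 min/unit


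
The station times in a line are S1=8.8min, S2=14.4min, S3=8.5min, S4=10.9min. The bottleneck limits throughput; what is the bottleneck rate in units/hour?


Bottleneck = longest station time
Station times: [8.8, 14.4, 8.5, 10.9]
Max = 14.4 min
Rate = 60 / 14.4
= 4.17 units/hour (bottleneck: 14.4min)


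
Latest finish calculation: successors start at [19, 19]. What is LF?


LF = min of all successor start times
Successors start at: [19, 19]
LF = min(19, 19)
= 19


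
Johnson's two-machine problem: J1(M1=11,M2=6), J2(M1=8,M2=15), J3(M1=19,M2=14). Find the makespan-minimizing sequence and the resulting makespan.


Johnson's rule:
Group 1 (M1≤M2, sort by M1): ['J2']
Group 2 (M1>M2, sort desc M2): ['J3', 'J1']
Sequence: J2 → J3 → J1
Makespan calculation:
  J2: M1 done=8, M2 done=23
  J3: M1 done=27, M2 done=41
  J1: M1 done=38, M2 done=47
= Sequence: J2 → J3 → J1, Makespan: 47


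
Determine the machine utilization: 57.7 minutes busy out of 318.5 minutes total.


Utilization = busy / total × 100
= 57.7 / 318.5 × 100
= 18.1%


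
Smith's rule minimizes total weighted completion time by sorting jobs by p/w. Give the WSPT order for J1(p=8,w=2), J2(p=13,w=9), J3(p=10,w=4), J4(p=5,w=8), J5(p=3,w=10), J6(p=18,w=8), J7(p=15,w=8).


WSPT (Smith's rule): sort by p/w ascending
  J5: p/w = 3/10 = 0.300
  J4: p/w = 5/8 = 0.625
  J2: p/w = 13/9 = 1.444
  J7: p/w = 15/8 = 1.875
  J6: p/w = 18/8 = 2.250
  J3: p/w = 10/4 = 2.500
  J1: p/w = 8/2 = 4.000
Order: J5 → J4 → J2 → J7 → J6 → J3 → J1


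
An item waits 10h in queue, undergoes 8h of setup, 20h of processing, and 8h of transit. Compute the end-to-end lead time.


Lead time = queue + setup + processing + transit
= 10 + 8 + 20 + 8
= 46 hours


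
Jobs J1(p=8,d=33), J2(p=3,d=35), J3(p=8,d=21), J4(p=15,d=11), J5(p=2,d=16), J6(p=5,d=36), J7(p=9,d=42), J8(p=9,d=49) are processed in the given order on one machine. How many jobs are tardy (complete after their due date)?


Completion vs due date:
  J1: C=8, d=33 → on time
  J2: C=11, d=35 → on time
  J3: C=19, d=21 → on time
  J4: C=34, d=11 → TARDY
  J5: C=36, d=16 → TARDY
  J6: C=41, d=36 → TARDY
  J7: C=50, d=42 → TARDY
  J8: C=59, d=49 → TARDY
Tardy jobs: J4, J5, J6, J7, J8
Count = 5


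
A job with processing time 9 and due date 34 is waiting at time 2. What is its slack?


Slack = due - current_time - processing
= 34 - 2 - 9
= 23


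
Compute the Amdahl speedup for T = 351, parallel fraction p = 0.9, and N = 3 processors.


Amdahl's law: T_p = T × ((1-p) + p/N)
= 351 × ((1-0.9) + 0.9/3)
= 351 × (0.10 + 0.3000)
= 351 × 0.4000
= 140.40
Speedup = 351/140.40
= 2.50×


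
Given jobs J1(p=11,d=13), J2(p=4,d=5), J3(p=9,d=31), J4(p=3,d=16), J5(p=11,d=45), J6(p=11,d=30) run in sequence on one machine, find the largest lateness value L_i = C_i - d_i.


Lateness per job (L = C - d):
  J1: C=11, d=13, L=-2
  J2: C=15, d=5, L=10
  J3: C=24, d=31, L=-7
  J4: C=27, d=16, L=11
  J5: C=38, d=45, L=-7
  J6: C=49, d=30, L=19
Lmax = max(-2, 10, -7, 11, -7, 19)
= 19


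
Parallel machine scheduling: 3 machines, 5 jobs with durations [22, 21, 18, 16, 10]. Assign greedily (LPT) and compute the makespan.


Jobs (LPT sorted): [22, 21, 18, 16, 10]
Machines: 3
  J=22 → Machine 1 (load: 0+22=22)
  J=21 → Machine 2 (load: 0+21=21)
  J=18 → Machine 3 (load: 0+18=18)
  J=16 → Machine 3 (load: 18+16=34)
  J=10 → Machine 2 (load: 21+10=31)
Machine loads: [22, 31, 34]
Makespan = max = 34 time units


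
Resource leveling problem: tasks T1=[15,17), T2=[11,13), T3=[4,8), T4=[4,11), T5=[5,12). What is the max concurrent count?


Check each time point for overlaps:
  t=5: 3 tasks active (T3, T4, T5)
Max concurrent = 3


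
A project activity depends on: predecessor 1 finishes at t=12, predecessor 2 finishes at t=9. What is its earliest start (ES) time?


ES = max of all predecessor completion times
Predecessors: [12, 9]
ES = max(12, 9)
= 12


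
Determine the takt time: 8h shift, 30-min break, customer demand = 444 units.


Available = 8×60 - 30 = 450 min
Takt time = 450 / 444
= 1.01 min/unit


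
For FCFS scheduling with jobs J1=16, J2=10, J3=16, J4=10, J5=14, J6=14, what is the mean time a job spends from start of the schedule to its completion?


Completion times:
  J1: completes at 16
  J2: completes at 26
  J3: completes at 42
  J4: completes at 52
  J5: completes at 66
  J6: completes at 80
Sum = 282
Average = 282/6
= 47.00


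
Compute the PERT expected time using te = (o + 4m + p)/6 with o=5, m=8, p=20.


te = (o + 4m + p) / 6
= (5 + 4×8 + 20) / 6
= (5 + 32 + 20) / 6
= 57 / 6
= 9.50


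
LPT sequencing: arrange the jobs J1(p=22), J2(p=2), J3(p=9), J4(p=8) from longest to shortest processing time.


LPT: sort by longest processing time first
  J1: p=22
  J3: p=9
  J4: p=8
  J2: p=2
Order: J1 → J3 → J4 → J2


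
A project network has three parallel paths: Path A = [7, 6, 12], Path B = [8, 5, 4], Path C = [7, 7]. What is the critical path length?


Path A: 7 + 6 + 12 = 25
Path B: 8 + 5 + 4 = 17
Path C: 7 + 7 = 14
Critical path = longest = max(25, 17, 14)
= 25 (Path A)


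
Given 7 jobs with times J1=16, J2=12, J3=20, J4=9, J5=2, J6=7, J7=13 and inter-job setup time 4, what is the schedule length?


Makespan = Σ processing + (n-1) × setup
= (16 + 12 + 20 + 9 + 2 + 7 + 13) + (7-1)×4
= 79 + 24
= 103 time units


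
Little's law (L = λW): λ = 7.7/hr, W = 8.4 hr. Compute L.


Little's law: L = λ × W
= 7.7 × 8.4
= 64.68


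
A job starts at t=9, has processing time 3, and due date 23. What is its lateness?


Completion = 9 + 3 = 12
Lateness = C - d = 12 - 23
= -11


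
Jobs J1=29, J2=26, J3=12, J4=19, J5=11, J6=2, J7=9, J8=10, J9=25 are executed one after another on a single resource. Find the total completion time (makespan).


Sequential makespan: sum all processing times
= 29 + 26 + 12 + 19 + 11 + 2 + 9 + 10 + 25
= 143 time units


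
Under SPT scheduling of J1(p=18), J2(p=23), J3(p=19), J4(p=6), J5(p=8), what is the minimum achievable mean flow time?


SPT order: J4 → J5 → J1 → J3 → J2
Completion times:
  J4: C=6
  J5: C=14
  J1: C=32
  J3: C=51
  J2: C=74
Sum = 177, n = 5
Mean flow = 177/5
= 35.40


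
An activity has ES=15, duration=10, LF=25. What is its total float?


EF = ES + duration = 15 + 10 = 25
LS = LF - duration = 25 - 10 = 15
Total Float = LF - EF = 25 - 25
(or LS - ES = 15 - 15)
= 0


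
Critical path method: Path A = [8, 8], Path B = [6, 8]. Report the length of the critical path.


Path A: 8 + 8 = 16
Path B: 6 + 8 = 14
Critical path = longest = max(16, 14)
= 16 (Path A)


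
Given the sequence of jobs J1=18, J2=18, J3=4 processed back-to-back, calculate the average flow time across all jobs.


Completion times:
  J1: completes at 18
  J2: completes at 36
  J3: completes at 40
Sum = 94
Average = 94/3
= 31.33


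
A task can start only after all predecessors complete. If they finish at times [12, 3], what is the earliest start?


ES = max of all predecessor completion times
Predecessors: [12, 3]
ES = max(12, 3)
= 12


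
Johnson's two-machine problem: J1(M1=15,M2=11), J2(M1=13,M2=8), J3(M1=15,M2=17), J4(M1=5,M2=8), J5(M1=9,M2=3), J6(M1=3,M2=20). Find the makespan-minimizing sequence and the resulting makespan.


Johnson's rule:
Group 1 (M1≤M2, sort by M1): ['J6', 'J4', 'J3']
Group 2 (M1>M2, sort desc M2): ['J1', 'J2', 'J5']
Sequence: J6 → J4 → J3 → J1 → J2 → J5
Makespan calculation:
  J6: M1 done=3, M2 done=23
  J4: M1 done=8, M2 done=31
  J3: M1 done=23, M2 done=48
  J1: M1 done=38, M2 done=59
  J2: M1 done=51, M2 done=67
  J5: M1 done=60, M2 done=70
= Sequence: J6 → J4 → J3 → J1 → J2 → J5, Makespan: 70


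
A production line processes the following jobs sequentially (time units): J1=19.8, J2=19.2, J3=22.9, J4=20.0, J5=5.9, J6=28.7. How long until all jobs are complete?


Sequential makespan: sum all processing times
= 19.8 + 19.2 + 22.9 + 20.0 + 5.9 + 28.7
= 116.5 time units


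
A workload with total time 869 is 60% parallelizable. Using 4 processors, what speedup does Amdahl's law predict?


Amdahl's law: T_p = T × ((1-p) + p/N)
= 869 × ((1-0.6) + 0.6/4)
= 869 × (0.40 + 0.1500)
= 869 × 0.5500
= 477.95
Speedup = 869/477.95
= 1.82×


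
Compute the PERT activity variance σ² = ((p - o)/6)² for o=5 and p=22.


σ² = ((p - o) / 6)² = (p - o)² / 36
= (22 - 5)² / 36
= 17² / 36
= 289 / 36
= 8.0278


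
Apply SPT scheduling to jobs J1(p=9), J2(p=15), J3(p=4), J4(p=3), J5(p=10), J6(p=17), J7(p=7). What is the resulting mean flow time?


SPT order: J4 → J3 → J7 → J1 → J5 → J2 → J6
Completion times:
  J4: C=3
  J3: C=7
  J7: C=14
  J1: C=23
  J5: C=33
  J2: C=48
  J6: C=65
Sum = 193, n = 7
Mean flow = 193/7
= 27.57


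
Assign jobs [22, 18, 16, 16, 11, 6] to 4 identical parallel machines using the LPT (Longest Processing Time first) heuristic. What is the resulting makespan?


Jobs (LPT sorted): [22, 18, 16, 16, 11, 6]
Machines: 4
  J=22 → Machine 1 (load: 0+22=22)
  J=18 → Machine 2 (load: 0+18=18)
  J=16 → Machine 3 (load: 0+16=16)
  J=16 → Machine 4 (load: 0+16=16)
  J=11 → Machine 3 (load: 16+11=27)
  J=6 → Machine 4 (load: 16+6=22)
Machine loads: [22, 18, 27, 22]
Makespan = max = 27 time units


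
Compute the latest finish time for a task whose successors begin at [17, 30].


LF = min of all successor start times
Successors start at: [17, 30]
LF = min(17, 30)
= 17


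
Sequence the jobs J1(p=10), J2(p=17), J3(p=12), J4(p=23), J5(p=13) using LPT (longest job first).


LPT: sort by longest processing time first
  J4: p=23
  J2: p=17
  J5: p=13
  J3: p=12
  J1: p=10
Order: J4 → J2 → J5 → J3 → J1


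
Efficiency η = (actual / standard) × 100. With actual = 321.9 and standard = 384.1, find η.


Efficiency = (actual / standard) × 100
= (321.9 / 384.1) × 100
= 83.8%


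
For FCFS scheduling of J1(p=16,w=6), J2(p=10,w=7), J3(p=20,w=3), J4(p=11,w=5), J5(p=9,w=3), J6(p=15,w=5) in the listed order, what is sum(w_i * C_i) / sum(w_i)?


Completion times:
  J1: C=16, w×C=6×16=96
  J2: C=26, w×C=7×26=182
  J3: C=46, w×C=3×46=138
  J4: C=57, w×C=5×57=285
  J5: C=66, w×C=3×66=198
  J6: C=81, w×C=5×81=405
Sum w×C = 1304
Sum w = 29
Weighted avg = 1304/29
= 44.97


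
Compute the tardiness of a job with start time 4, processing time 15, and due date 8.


Completion = start + processing = 4 + 15 = 19
Tardiness = max(0, C - d) = max(0, 19 - 8)
= max(0, 11)
= 11


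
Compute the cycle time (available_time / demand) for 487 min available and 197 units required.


Cycle time = available time / demand
= 487 / 197
= 2.47 min/unit


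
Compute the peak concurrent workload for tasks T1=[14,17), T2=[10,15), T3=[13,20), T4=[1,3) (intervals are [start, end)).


Check each time point for overlaps:
  t=14: 3 tasks active (T1, T2, T3)
Max concurrent = 3


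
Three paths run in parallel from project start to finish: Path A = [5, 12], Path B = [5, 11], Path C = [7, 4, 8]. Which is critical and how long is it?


Path A: 5 + 12 = 17
Path B: 5 + 11 = 16
Path C: 7 + 4 + 8 = 19
Critical path = longest = max(17, 16, 19)
= 19 (Path C)


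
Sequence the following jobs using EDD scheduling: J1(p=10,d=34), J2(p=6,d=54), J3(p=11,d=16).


EDD: sort by earliest due date
  J3: d=16, p=11
  J1: d=34, p=10
  J2: d=54, p=6
Order: J3 → J1 → J2


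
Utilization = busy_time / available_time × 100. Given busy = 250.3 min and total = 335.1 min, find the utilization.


Utilization = busy / total × 100
= 250.3 / 335.1 × 100
= 74.7%


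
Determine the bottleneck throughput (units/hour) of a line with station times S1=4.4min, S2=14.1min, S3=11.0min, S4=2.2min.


Bottleneck = longest station time
Station times: [4.4, 14.1, 11.0, 2.2]
Max = 14.1 min
Rate = 60 / 14.1
= 4.26 units/hour (bottleneck: 14.1min)


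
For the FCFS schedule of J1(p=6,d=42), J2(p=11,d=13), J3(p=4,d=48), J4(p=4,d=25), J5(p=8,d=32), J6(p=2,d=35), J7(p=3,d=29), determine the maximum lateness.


Lateness per job (L = C - d):
  J1: C=6, d=42, L=-36
  J2: C=17, d=13, L=4
  J3: C=21, d=48, L=-27
  J4: C=25, d=25, L=0
  J5: C=33, d=32, L=1
  J6: C=35, d=35, L=0
  J7: C=38, d=29, L=9
Lmax = max(-36, 4, -27, 0, 1, 0, 9)
= 9


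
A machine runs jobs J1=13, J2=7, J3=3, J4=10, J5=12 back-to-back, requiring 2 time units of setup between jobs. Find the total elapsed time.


Makespan = Σ processing + (n-1) × setup
= (13 + 7 + 3 + 10 + 12) + (5-1)×2
= 45 + 8
= 53 time units


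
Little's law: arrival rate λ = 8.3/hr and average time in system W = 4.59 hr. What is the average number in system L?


Little's law: L = λ × W
= 8.3 × 4.59
= 38.10


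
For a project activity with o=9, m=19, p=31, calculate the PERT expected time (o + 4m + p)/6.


te = (o + 4m + p) / 6
= (9 + 4×19 + 31) / 6
= (9 + 76 + 31) / 6
= 116 / 6
= 19.33


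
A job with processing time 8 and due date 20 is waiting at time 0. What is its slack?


Slack = due - current_time - processing
= 20 - 0 - 8
= 12


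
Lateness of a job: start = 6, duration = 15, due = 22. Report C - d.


Completion = 6 + 15 = 21
Lateness = C - d = 21 - 22
= -1


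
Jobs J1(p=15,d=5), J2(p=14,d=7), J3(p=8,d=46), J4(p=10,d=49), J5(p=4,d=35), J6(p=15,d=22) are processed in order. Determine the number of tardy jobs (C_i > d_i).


Completion vs due date:
  J1: C=15, d=5 → TARDY
  J2: C=29, d=7 → TARDY
  J3: C=37, d=46 → on time
  J4: C=47, d=49 → on time
  J5: C=51, d=35 → TARDY
  J6: C=66, d=22 → TARDY
Tardy jobs: J1, J2, J5, J6
Count = 4


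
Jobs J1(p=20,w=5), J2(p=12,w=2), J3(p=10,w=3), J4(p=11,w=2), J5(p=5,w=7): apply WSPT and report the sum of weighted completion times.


WSPT order (by p/w): J5 → J3 → J1 → J4 → J2
  J5: C=5, w·C=7×5=35
  J3: C=15, w·C=3×15=45
  J1: C=35, w·C=5×35=175
  J4: C=46, w·C=2×46=92
  J2: C=58, w·C=2×58=116
Σ w·C = 463
= 463


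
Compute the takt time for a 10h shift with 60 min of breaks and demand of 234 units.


Available = 10×60 - 60 = 540 min
Takt time = 540 / 234
= 2.31 min/unit


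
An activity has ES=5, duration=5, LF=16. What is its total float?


EF = ES + duration = 5 + 5 = 10
LS = LF - duration = 16 - 5 = 11
Total Float = LF - EF = 16 - 10
(or LS - ES = 11 - 5)
= 6


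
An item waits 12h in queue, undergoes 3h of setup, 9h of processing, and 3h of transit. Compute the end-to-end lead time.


Lead time = queue + setup + processing + transit
= 12 + 3 + 9 + 3
= 27 hours


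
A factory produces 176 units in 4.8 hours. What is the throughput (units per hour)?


Throughput = units / time
= 176 / 4.8
= 36.7 units/hour


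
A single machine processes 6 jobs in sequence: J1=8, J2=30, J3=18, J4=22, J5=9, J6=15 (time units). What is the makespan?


Sequential makespan: sum all processing times
= 8 + 30 + 18 + 22 + 9 + 15
= 102 time units


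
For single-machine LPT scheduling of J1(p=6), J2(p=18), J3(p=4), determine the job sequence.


LPT: sort by longest processing time first
  J2: p=18
  J1: p=6
  J3: p=4
Order: J2 → J1 → J3


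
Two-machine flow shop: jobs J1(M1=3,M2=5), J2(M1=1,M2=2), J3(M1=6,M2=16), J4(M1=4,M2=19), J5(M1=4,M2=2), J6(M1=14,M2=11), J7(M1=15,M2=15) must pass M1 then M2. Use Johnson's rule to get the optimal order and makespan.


Johnson's rule:
Group 1 (M1≤M2, sort by M1): ['J2', 'J1', 'J4', 'J3', 'J7']
Group 2 (M1>M2, sort desc M2): ['J6', 'J5']
Sequence: J2 → J1 → J4 → J3 → J7 → J6 → J5
Makespan calculation:
  J2: M1 done=1, M2 done=3
  J1: M1 done=4, M2 done=9
  J4: M1 done=8, M2 done=28
  J3: M1 done=14, M2 done=44
  J7: M1 done=29, M2 done=59
  J6: M1 done=43, M2 done=70
  J5: M1 done=47, M2 done=72
= Sequence: J2 → J1 → J4 → J3 → J7 → J6 → J5, Makespan: 72


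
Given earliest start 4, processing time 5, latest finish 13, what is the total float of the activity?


EF = ES + duration = 4 + 5 = 9
LS = LF - duration = 13 - 5 = 8
Total Float = LF - EF = 13 - 9
(or LS - ES = 8 - 4)
= 4


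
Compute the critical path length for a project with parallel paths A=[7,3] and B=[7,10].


Path A: 7 + 3 = 10
Path B: 7 + 10 = 17
Critical path = longest = max(10, 17)
= 17 (Path B)


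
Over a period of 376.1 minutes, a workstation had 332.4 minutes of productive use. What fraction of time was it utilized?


Utilization = busy / total × 100
= 332.4 / 376.1 × 100
= 88.4%


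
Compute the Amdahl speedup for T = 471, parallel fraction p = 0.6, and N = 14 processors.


Amdahl's law: T_p = T × ((1-p) + p/N)
= 471 × ((1-0.6) + 0.6/14)
= 471 × (0.40 + 0.0429)
= 471 × 0.4429
= 208.59
Speedup = 471/208.59
= 2.26×


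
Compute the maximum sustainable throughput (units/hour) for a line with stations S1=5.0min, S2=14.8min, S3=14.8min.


Bottleneck = longest station time
Station times: [5.0, 14.8, 14.8]
Max = 14.8 min
Rate = 60 / 14.8
= 4.05 units/hour (bottleneck: 14.8min)


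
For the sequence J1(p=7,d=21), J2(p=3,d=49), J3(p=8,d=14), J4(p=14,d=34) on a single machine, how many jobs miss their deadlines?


Completion vs due date:
  J1: C=7, d=21 → on time
  J2: C=10, d=49 → on time
  J3: C=18, d=14 → TARDY
  J4: C=32, d=34 → on time
Tardy jobs: J3
Count = 1


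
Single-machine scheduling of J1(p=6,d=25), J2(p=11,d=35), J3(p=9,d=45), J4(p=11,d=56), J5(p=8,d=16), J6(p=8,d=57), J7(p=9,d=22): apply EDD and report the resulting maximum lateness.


EDD order: J5 → J7 → J1 → J2 → J3 → J4 → J6
Completion and lateness:
  J5: C=8, d=16, L=8-16=-8
  J7: C=17, d=22, L=17-22=-5
  J1: C=23, d=25, L=23-25=-2
  J2: C=34, d=35, L=34-35=-1
  J3: C=43, d=45, L=43-45=-2
  J4: C=54, d=56, L=54-56=-2
  J6: C=62, d=57, L=62-57=5
Lmax = max(-8, -5, -2, -1, -2, -2, 5)
= 5


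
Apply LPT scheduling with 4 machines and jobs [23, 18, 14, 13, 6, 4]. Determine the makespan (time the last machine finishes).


Jobs (LPT sorted): [23, 18, 14, 13, 6, 4]
Machines: 4
  J=23 → Machine 1 (load: 0+23=23)
  J=18 → Machine 2 (load: 0+18=18)
  J=14 → Machine 3 (load: 0+14=14)
  J=13 → Machine 4 (load: 0+13=13)
  J=6 → Machine 4 (load: 13+6=19)
  J=4 → Machine 3 (load: 14+4=18)
Machine loads: [23, 18, 18, 19]
Makespan = max = 23 time units


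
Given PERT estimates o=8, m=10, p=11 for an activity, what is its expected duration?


te = (o + 4m + p) / 6
= (8 + 4×10 + 11) / 6
= (8 + 40 + 11) / 6
= 59 / 6
= 9.83


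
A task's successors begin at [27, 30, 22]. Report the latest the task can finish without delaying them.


LF = min of all successor start times
Successors start at: [27, 30, 22]
LF = min(27, 30, 22)
= 22


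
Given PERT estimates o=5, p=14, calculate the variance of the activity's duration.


σ² = ((p - o) / 6)² = (p - o)² / 36
= (14 - 5)² / 36
= 9² / 36
= 81 / 36
= 2.2500


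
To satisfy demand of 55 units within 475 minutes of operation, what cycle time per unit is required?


Cycle time = available time / demand
= 475 / 55
= 8.64 min/unit


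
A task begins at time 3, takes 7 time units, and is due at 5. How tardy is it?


Completion = start + processing = 3 + 7 = 10
Tardiness = max(0, C - d) = max(0, 10 - 5)
= max(0, 5)
= 5


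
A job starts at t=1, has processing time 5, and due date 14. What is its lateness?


Completion = 1 + 5 = 6
Lateness = C - d = 6 - 14
= -8


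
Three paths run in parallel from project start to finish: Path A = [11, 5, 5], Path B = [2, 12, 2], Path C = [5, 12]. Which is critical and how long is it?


Path A: 11 + 5 + 5 = 21
Path B: 2 + 12 + 2 = 16
Path C: 5 + 12 = 17
Critical path = longest = max(21, 16, 17)
= 21 (Path A)


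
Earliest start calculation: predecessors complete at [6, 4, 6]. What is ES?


ES = max of all predecessor completion times
Predecessors: [6, 4, 6]
ES = max(6, 4, 6)
= 6


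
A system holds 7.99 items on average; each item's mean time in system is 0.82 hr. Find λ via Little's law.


Little's law: L = λW → λ = L / W
= 7.99 / 0.82
= 9.74 per hour


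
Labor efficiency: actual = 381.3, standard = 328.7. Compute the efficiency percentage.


Efficiency = (actual / standard) × 100
= (381.3 / 328.7) × 100
= 116.0%


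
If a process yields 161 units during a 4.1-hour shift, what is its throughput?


Throughput = units / time
= 161 / 4.1
= 39.3 units/hour


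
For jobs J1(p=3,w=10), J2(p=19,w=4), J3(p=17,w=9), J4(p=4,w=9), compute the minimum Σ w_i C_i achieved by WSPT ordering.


WSPT order (by p/w): J1 → J4 → J3 → J2
  J1: C=3, w·C=10×3=30
  J4: C=7, w·C=9×7=63
  J3: C=24, w·C=9×24=216
  J2: C=43, w·C=4×43=172
Σ w·C = 481
= 481


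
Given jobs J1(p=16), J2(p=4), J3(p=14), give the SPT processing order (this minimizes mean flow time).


SPT: sort by shortest processing time
  J2: p=4
  J3: p=14
  J1: p=16
Order: J2 → J3 → J1


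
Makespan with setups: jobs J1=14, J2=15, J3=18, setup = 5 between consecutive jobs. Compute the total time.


Makespan = Σ processing + (n-1) × setup
= (14 + 15 + 18) + (3-1)×5
= 47 + 10
= 57 time units


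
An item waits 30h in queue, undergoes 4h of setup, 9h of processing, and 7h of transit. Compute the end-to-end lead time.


Lead time = queue + setup + processing + transit
= 30 + 4 + 9 + 7
= 50 hours


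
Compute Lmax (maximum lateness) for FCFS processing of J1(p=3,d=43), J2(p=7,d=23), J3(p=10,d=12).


Lateness per job (L = C - d):
  J1: C=3, d=43, L=-40
  J2: C=10, d=23, L=-13
  J3: C=20, d=12, L=8
Lmax = max(-40, -13, 8)
= 8


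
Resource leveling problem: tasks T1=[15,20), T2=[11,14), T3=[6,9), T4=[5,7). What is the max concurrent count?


Check each time point for overlaps:
  t=6: 2 tasks active (T3, T4)
Max concurrent = 2


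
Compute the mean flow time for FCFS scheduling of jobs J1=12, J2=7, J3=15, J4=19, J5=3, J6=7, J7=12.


Completion times:
  J1: completes at 12
  J2: completes at 19
  J3: completes at 34
  J4: completes at 53
  J5: completes at 56
  J6: completes at 63
  J7: completes at 75
Sum = 312
Average = 312/7
= 44.57


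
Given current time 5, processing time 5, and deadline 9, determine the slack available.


Slack = due - current_time - processing
= 9 - 5 - 5
= -1


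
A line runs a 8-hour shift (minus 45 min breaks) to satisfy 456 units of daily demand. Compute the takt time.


Available = 8×60 - 45 = 435 min
Takt time = 435 / 456
= 0.95 min/unit


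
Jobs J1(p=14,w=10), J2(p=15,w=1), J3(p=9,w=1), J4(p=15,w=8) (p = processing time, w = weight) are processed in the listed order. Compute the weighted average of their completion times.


Completion times:
  J1: C=14, w×C=10×14=140
  J2: C=29, w×C=1×29=29
  J3: C=38, w×C=1×38=38
  J4: C=53, w×C=8×53=424
Sum w×C = 631
Sum w = 20
Weighted avg = 631/20
= 31.55


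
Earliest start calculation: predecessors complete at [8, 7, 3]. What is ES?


ES = max of all predecessor completion times
Predecessors: [8, 7, 3]
ES = max(8, 7, 3)
= 8


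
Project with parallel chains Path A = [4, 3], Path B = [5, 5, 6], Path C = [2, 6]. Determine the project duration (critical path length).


Path A: 4 + 3 = 7
Path B: 5 + 5 + 6 = 16
Path C: 2 + 6 = 8
Critical path = longest = max(7, 16, 8)
= 16 (Path B)


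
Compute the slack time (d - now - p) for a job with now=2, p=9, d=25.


Slack = due - current_time - processing
= 25 - 2 - 9
= 14


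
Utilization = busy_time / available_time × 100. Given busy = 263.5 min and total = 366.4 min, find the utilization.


Utilization = busy / total × 100
= 263.5 / 366.4 × 100
= 71.9%


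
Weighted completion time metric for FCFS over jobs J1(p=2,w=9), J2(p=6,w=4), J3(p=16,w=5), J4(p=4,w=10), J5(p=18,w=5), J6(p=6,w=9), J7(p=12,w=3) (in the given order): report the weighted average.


Completion times:
  J1: C=2, w×C=9×2=18
  J2: C=8, w×C=4×8=32
  J3: C=24, w×C=5×24=120
  J4: C=28, w×C=10×28=280
  J5: C=46, w×C=5×46=230
  J6: C=52, w×C=9×52=468
  J7: C=64, w×C=3×64=192
Sum w×C = 1340
Sum w = 45
Weighted avg = 1340/45
= 29.78


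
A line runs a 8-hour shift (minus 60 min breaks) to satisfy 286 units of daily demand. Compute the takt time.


Available = 8×60 - 60 = 420 min
Takt time = 420 / 286
= 1.47 min/unit


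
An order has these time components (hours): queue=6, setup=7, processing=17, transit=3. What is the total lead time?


Lead time = queue + setup + processing + transit
= 6 + 7 + 17 + 3
= 33 hours


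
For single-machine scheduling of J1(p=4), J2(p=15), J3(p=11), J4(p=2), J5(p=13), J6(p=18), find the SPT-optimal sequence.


SPT: sort by shortest processing time
  J4: p=2
  J1: p=4
  J3: p=11
  J5: p=13
  J2: p=15
  J6: p=18
Order: J4 → J1 → J3 → J5 → J2 → J6


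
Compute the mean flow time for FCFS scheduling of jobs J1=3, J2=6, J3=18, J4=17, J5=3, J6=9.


Completion times:
  J1: completes at 3
  J2: completes at 9
  J3: completes at 27
  J4: completes at 44
  J5: completes at 47
  J6: completes at 56
Sum = 186
Average = 186/6
= 31.00


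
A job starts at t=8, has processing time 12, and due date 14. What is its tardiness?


Completion = start + processing = 8 + 12 = 20
Tardiness = max(0, C - d) = max(0, 20 - 14)
= max(0, 6)
= 6


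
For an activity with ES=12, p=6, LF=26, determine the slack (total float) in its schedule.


EF = ES + duration = 12 + 6 = 18
LS = LF - duration = 26 - 6 = 20
Total Float = LF - EF = 26 - 18
(or LS - ES = 20 - 12)
= 8


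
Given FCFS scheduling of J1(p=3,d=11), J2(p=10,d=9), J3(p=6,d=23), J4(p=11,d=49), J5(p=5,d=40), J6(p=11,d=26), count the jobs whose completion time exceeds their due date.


Completion vs due date:
  J1: C=3, d=11 → on time
  J2: C=13, d=9 → TARDY
  J3: C=19, d=23 → on time
  J4: C=30, d=49 → on time
  J5: C=35, d=40 → on time
  J6: C=46, d=26 → TARDY
Tardy jobs: J2, J6
Count = 2


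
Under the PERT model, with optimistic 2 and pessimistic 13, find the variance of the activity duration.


σ² = ((p - o) / 6)² = (p - o)² / 36
= (13 - 2)² / 36
= 11² / 36
= 121 / 36
= 3.3611


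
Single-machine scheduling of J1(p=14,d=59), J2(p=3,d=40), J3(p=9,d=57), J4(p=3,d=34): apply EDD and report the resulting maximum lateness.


EDD order: J4 → J2 → J3 → J1
Completion and lateness:
  J4: C=3, d=34, L=3-34=-31
  J2: C=6, d=40, L=6-40=-34
  J3: C=15, d=57, L=15-57=-42
  J1: C=29, d=59, L=29-59=-30
Lmax = max(-31, -34, -42, -30)
= -30


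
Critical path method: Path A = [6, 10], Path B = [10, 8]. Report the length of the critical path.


Path A: 6 + 10 = 16
Path B: 10 + 8 = 18
Critical path = longest = max(16, 18)
= 18 (Path B)


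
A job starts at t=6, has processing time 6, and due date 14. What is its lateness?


Completion = 6 + 6 = 12
Lateness = C - d = 12 - 14
= -2


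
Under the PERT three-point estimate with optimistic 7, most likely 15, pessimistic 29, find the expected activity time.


te = (o + 4m + p) / 6
= (7 + 4×15 + 29) / 6
= (7 + 60 + 29) / 6
= 96 / 6
= 16.00


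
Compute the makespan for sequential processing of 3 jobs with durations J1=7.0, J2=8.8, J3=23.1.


Sequential makespan: sum all processing times
= 7.0 + 8.8 + 23.1
= 38.9 time units


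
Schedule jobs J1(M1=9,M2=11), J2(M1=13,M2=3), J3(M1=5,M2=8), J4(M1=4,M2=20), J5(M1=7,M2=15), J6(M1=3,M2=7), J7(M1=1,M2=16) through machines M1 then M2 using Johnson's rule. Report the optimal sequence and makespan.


Johnson's rule:
Group 1 (M1≤M2, sort by M1): ['J7', 'J6', 'J4', 'J3', 'J5', 'J1']
Group 2 (M1>M2, sort desc M2): ['J2']
Sequence: J7 → J6 → J4 → J3 → J5 → J1 → J2
Makespan calculation:
  J7: M1 done=1, M2 done=17
  J6: M1 done=4, M2 done=24
  J4: M1 done=8, M2 done=44
  J3: M1 done=13, M2 done=52
  J5: M1 done=20, M2 done=67
  J1: M1 done=29, M2 done=78
  J2: M1 done=42, M2 done=81
= Sequence: J7 → J6 → J4 → J3 → J5 → J1 → J2, Makespan: 81


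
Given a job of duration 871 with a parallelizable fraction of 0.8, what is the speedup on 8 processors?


Amdahl's law: T_p = T × ((1-p) + p/N)
= 871 × ((1-0.8) + 0.8/8)
= 871 × (0.20 + 0.1000)
= 871 × 0.3000
= 261.30
Speedup = 871/261.30
= 3.33×


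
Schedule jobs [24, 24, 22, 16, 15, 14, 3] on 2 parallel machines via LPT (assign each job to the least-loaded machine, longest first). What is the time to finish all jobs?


Jobs (LPT sorted): [24, 24, 22, 16, 15, 14, 3]
Machines: 2
  J=24 → Machine 1 (load: 0+24=24)
  J=24 → Machine 2 (load: 0+24=24)
  J=22 → Machine 1 (load: 24+22=46)
  J=16 → Machine 2 (load: 24+16=40)
  J=15 → Machine 2 (load: 40+15=55)
  J=14 → Machine 1 (load: 46+14=60)
  J=3 → Machine 2 (load: 55+3=58)
Machine loads: [60, 58]
Makespan = max = 60 time units
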